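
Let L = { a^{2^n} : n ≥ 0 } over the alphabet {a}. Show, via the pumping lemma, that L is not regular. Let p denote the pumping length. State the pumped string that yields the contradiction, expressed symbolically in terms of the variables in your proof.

Suppose for contradiction that L is regular, and let p be the pumping length.
Take w = a^{2^p} ∈ L with |w| = 2^p ≥ p.
Write w = xyz as guaranteed by the lemma, with |xy| ≤ p and y is nonempty.
Then y = a^k for some k with 1 ≤ k ≤ p.
Pump with i = 2: xy^2z = a^{2^p+k}. Since 1 ≤ k ≤ p < 2^p, we have 2^p < 2^p+k < 2^{p+1}, so 2^p+k is not a power of 2. So xy^2z ∉ L.
Contradiction. Therefore L is not regular.

a^{2^p+k}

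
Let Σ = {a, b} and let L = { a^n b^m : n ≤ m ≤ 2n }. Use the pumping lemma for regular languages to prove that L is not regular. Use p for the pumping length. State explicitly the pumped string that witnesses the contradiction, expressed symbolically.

a^{p+k} b^p

Toward a contradiction, assume L is regular with pumping length p.
Take w = a^p b^p ∈ L (since p ≤ p ≤ 2p), with |w| = 2p ≥ p.
By the pumping lemma, w = xyz with |xy| ≤ p and |y| ≥ 1.
The first p characters of w are a's, so xy (and hence y) consists only of a's. Write y = a^k, 1 ≤ k ≤ p.
Pump with i = 2: xy^2z = a^{p+k} b^p. Now n = p+k > p = m, so the condition n ≤ m fails. Thus xy^2z ∉ L.
Contradiction. Therefore L is not regular.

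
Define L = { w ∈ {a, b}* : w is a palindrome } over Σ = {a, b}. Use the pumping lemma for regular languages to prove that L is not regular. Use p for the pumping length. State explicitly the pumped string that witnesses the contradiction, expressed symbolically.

a^{p+k} b a^p

Toward a contradiction, assume L is regular with pumping length p.
Take w = a^p b a^p, a palindrome of length 2p+1 ≥ p.
The pumping lemma gives a decomposition w = xyz where |xy| ≤ p and |y| ≥ 1.
Because |xy| ≤ p and w begins with p copies of a, we have y = a^k with 1 ≤ k ≤ p.
Pump with i = 2: xy^2z = a^{p+k} b a^p. Its reverse is a^p b a^{p+k}, which differs from xy^2z since k ≥ 1. So xy^2z is not a palindrome and xy^2z ∉ L.
Contradiction. Therefore L is not regular.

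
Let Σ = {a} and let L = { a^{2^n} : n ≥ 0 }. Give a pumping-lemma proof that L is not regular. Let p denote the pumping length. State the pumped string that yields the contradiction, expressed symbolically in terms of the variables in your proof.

Suppose for contradiction that L is regular, and let p be the pumping length.
Take w = a^{2^p} ∈ L with |w| = 2^p ≥ p.
By the pumping lemma, w = xyz with |xy| ≤ p and |y| ≥ 1.
Then y = a^k for some k with 1 ≤ k ≤ p.
Pump with i = 2: xy^2z = a^{2^p+k}. Since 1 ≤ k ≤ p < 2^p, we have 2^p < 2^p+k < 2^{p+1}, so 2^p+k is not a power of 2. So xy^2z ∉ L.
Contradiction. Therefore L is not regular.

a^{2^p+k}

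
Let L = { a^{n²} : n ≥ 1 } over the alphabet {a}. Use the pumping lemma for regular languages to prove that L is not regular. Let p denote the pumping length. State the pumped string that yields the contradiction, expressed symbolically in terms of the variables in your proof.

Suppose for contradiction that L is regular, and let p be the pumping length.
Take w = a^{p²} ∈ L with |w| = p² ≥ p.
Write w = xyz as guaranteed by the lemma, with |xy| ≤ p and y is nonempty.
Then y = a^k for some k with 1 ≤ k ≤ p.
Pump with i = 2: xy^2z = a^{p²+k}. Since 1 ≤ k ≤ p, p² < p²+k ≤ p²+p < (p+1)², so p²+k lies strictly between consecutive squares and is not a perfect square. So xy^2z ∉ L.
Contradiction. Therefore L is not regular.

a^{p²+k}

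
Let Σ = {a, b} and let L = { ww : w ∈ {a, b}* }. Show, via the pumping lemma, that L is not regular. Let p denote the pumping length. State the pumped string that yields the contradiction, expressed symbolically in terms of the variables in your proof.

a^{p+k} b^p a^p b^p

Assume L is regular. Let p be the pumping length given by the pumping lemma.
Take w = a^p b^p a^p b^p = uu where u = a^pb^p; then w ∈ L and |w| = 4p ≥ p.
By the pumping lemma, w = xyz with |xy| ≤ p and |y| ≥ 1.
The first p characters of w are a's, so xy (and hence y) consists only of a's. Write y = a^k, 1 ≤ k ≤ p.
Pump with i = 2: xy^2z = a^{p+k} b^p a^p b^p, of length 4p+k. Suppose this equals vv. The string starts with a and ends with b, so v does too; thus the boundary between the two copies of v is a b→a transition. There is exactly one such transition, at position 2p+k, so |v| = 2p+k and |vv| = 4p+2k ≠ 4p+k since k ≥ 1. So xy^2z ∉ L.
Contradiction. Therefore L is not regular.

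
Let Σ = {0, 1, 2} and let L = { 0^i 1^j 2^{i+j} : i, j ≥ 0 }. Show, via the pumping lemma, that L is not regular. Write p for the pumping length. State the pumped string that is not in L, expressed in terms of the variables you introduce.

Toward a contradiction, assume L is regular with pumping length p.
Take w = 0^p 1^p 2^{2p} ∈ L (with i=j=p, i+j=2p), |w| = 4p ≥ p.
Write w = xyz as guaranteed by the lemma, with |xy| ≤ p and |y| > 0.
Because |xy| ≤ p and w begins with p copies of 0, we have y = 0^k with 1 ≤ k ≤ p.
Consider xy^2z = 0^{p+k} 1^p 2^{2p}. Now the 0- and 1-counts sum to 2p+k, but the 2-count is 2p ≠ 2p+k. So xy^2z ∉ L.
This contradicts the pumping lemma, so L is not regular.

0^{p+k} 1^p 2^{2p}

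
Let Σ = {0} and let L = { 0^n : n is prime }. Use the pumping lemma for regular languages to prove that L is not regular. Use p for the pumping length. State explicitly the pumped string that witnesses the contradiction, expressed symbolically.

Toward a contradiction, assume L is regular with pumping length p.
Let q be a prime with q ≥ p+2 (infinitely many primes exist), and take w = 0^q ∈ L with |w| = q ≥ p.
The pumping lemma gives a decomposition w = xyz where |xy| ≤ p and |y| ≥ 1.
Then y = 0^k for some k with 1 ≤ k ≤ p.
Since 1 ≤ k ≤ p, |xz| = q-k. Pump with i = q+1: |xy^{q+1}z| = (q-k)+(q+1)k = q+qk = q(1+k), which is composite (both factors ≥ 2). So xy^{q+1}z = 0^{q(1+k)} ∉ L.
This contradicts the pumping lemma, so L is not regular.

0^{q(1+k)}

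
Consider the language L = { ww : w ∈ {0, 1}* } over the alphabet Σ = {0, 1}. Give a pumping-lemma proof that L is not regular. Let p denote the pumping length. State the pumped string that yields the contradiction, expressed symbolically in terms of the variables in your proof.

0^{p+k} 1^p 0^p 1^p

Suppose for contradiction that L is regular, and let p be the pumping length.
Take w = 0^p 1^p 0^p 1^p = uu where u = 0^p1^p; then w ∈ L and |w| = 4p ≥ p.
The pumping lemma gives a decomposition w = xyz where |xy| ≤ p and |y| > 0.
Because |xy| ≤ p and w begins with p copies of 0, we have y = 0^k with 1 ≤ k ≤ p.
Pump with i = 2: xy^2z = 0^{p+k} 1^p 0^p 1^p, of length 4p+k. Suppose this equals vv. The string starts with 0 and ends with 1, so v does too; thus the boundary between the two copies of v is a 1→0 transition. There is exactly one such transition, at position 2p+k, so |v| = 2p+k and |vv| = 4p+2k ≠ 4p+k since k ≥ 1. So xy^2z ∉ L.
Contradiction. Therefore L is not regular.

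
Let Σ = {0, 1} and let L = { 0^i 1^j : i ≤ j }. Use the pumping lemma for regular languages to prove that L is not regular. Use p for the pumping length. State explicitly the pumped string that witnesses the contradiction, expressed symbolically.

Assume L is regular. Let p be the pumping length given by the pumping lemma.
Choose w = 0^p 1^p ∈ L, with |w| = 2p ≥ p.
The pumping lemma gives a decomposition w = xyz where |xy| ≤ p and y is nonempty.
Since the first p symbols of w are all 0's and |xy| ≤ p, y lies entirely in the leading 0-block: y = 0^k for some k with 1 ≤ k ≤ p.
Consider xy^2z = 0^{p+k} 1^p. Since k ≥ 1, the 0-count p+k exceeds the 1-count p, so i ≤ j fails; thus xy^2z ∉ L.
Contradiction. Therefore L is not regular.

0^{p+k} 1^p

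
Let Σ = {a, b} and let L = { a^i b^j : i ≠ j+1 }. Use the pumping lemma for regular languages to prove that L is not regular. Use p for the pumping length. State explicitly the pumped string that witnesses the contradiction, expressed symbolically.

Toward a contradiction, assume L is regular with pumping length p.
Choose w = a^p b^{p+p!-1}. Since p ≠ (p+p!-1)+1 = p+p!, w ∈ L; and |w| ≥ p.
Write w = xyz as guaranteed by the lemma, with |xy| ≤ p and y is nonempty.
The first p characters of w are a's, so xy (and hence y) consists only of a's. Write y = a^k, 1 ≤ k ≤ p.
Since 1 ≤ k ≤ p, k divides p!; set t = 1 + p!/k. Then xy^t z has p + (p!/k)·k = p + p! copies of a. Now the a-count is p+p! and (b-count)+1 = (p+p!-1)+1 = p+p!, so i ≠ j+1 fails. So xy^t z = a^{p+p!} b^{p+p!-1} ∉ L.
This is a contradiction; hence L is not regular.

a^{p+p!} b^{p+p!-1}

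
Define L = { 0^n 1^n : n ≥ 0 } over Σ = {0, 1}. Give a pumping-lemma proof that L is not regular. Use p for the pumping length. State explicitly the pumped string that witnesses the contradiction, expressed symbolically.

0^{p+k} 1^p

Assume L is regular; let p be its pumping constant.
Take w = 0^p 1^p. Then w ∈ L and |w| = 2p ≥ p.
Write w = xyz as guaranteed by the lemma, with |xy| ≤ p and y is nonempty.
Because |xy| ≤ p and w begins with p copies of 0, we have y = 0^k with 1 ≤ k ≤ p.
Pump with i = 2: xy^2z = 0^{p+k} 1^p. For this to lie in L we would need p = p+k, which forces k = 0. But k ≥ 1, so xy^2z ∉ L.
This is a contradiction; hence L is not regular.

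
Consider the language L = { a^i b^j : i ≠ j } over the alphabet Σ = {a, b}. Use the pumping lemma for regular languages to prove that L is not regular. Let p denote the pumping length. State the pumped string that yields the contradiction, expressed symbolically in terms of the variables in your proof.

Toward a contradiction, assume L is regular with pumping length p.
Choose w = a^p b^{p+p!}. Since p ≠ p+p!, w ∈ L; and |w| ≥ p.
Write w = xyz as guaranteed by the lemma, with |xy| ≤ p and y is nonempty.
Since the first p symbols of w are all a's and |xy| ≤ p, y lies entirely in the leading a-block: y = a^k for some k with 1 ≤ k ≤ p.
Since 1 ≤ k ≤ p, k divides p!; set t = 1 + p!/k. Then xy^t z has p + (p!/k)·k = p + p! copies of a. Now the a-count equals the b-count, so i ≠ j fails. So xy^t z = a^{p+p!} b^{p+p!} ∉ L.
Contradiction. Therefore L is not regular.

a^{p+p!} b^{p+p!}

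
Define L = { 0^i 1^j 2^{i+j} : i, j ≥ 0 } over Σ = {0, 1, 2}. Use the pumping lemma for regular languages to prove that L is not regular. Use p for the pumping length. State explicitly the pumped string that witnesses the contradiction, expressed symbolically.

Suppose for contradiction that L is regular, and let p be the pumping length.
Take w = 0^p 1^p 2^{2p} ∈ L (with i=j=p, i+j=2p), |w| = 4p ≥ p.
The pumping lemma gives a decomposition w = xyz where |xy| ≤ p and y is nonempty.
Since the first p symbols of w are all 0's and |xy| ≤ p, y lies entirely in the leading 0-block: y = 0^k for some k with 1 ≤ k ≤ p.
Consider xy^2z = 0^{p+k} 1^p 2^{2p}. Now the 0- and 1-counts sum to 2p+k, but the 2-count is 2p ≠ 2p+k. So xy^2z ∉ L.
This is a contradiction; hence L is not regular.

0^{p+k} 1^p 2^{2p}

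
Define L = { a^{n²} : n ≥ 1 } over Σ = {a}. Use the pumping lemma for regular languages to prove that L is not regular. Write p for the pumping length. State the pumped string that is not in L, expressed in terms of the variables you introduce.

a^{p²+k}

Suppose for contradiction that L is regular, and let p be the pumping length.
Take w = a^{p²} ∈ L with |w| = p² ≥ p.
Write w = xyz as guaranteed by the lemma, with |xy| ≤ p and y is nonempty.
Then y = a^k for some k with 1 ≤ k ≤ p.
Pump with i = 2: xy^2z = a^{p²+k}. Since 1 ≤ k ≤ p, p² < p²+k ≤ p²+p < (p+1)², so p²+k lies strictly between consecutive squares and is not a perfect square. So xy^2z ∉ L.
Contradiction. Therefore L is not regular.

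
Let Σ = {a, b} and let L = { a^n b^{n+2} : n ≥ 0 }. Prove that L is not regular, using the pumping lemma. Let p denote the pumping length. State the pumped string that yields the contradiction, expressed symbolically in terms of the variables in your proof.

a^{p+k} b^{p+2}

Toward a contradiction, assume L is regular with pumping length p.
Take w = a^p b^{p+2}. Then w ∈ L and |w| = 2p+2 ≥ p.
By the pumping lemma, w = xyz with |xy| ≤ p and |y| > 0.
Since the first p symbols of w are all a's and |xy| ≤ p, y lies entirely in the leading a-block: y = a^k for some k with 1 ≤ k ≤ p.
Pump with i = 2: xy^2z = a^{p+k} b^{p+2}. For this to lie in L we would need p+2 = (p+k)+2, which forces k = 0. But k ≥ 1, so xy^2z ∉ L.
Contradiction. Therefore L is not regular.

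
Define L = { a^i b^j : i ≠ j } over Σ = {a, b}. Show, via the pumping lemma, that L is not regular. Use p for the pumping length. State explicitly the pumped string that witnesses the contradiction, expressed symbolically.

Assume L is regular; let p be its pumping constant.
Choose w = a^p b^{p+p!}. Since p ≠ p+p!, w ∈ L; and |w| ≥ p.
By the pumping lemma, w = xyz with |xy| ≤ p and |y| ≥ 1.
Since the first p symbols of w are all a's and |xy| ≤ p, y lies entirely in the leading a-block: y = a^k for some k with 1 ≤ k ≤ p.
Since 1 ≤ k ≤ p, k divides p!; set t = 1 + p!/k. Then xy^t z has p + (p!/k)·k = p + p! copies of a. Now the a-count equals the b-count, so i ≠ j fails. So xy^t z = a^{p+p!} b^{p+p!} ∉ L.
This is a contradiction; hence L is not regular.

a^{p+p!} b^{p+p!}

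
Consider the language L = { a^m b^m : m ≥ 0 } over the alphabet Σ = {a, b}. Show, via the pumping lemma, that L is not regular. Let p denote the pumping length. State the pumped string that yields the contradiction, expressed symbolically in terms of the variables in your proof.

Assume L is regular; let p be its pumping constant.
Take w = a^p b^p. Then w ∈ L and |w| = 2p ≥ p.
Write w = xyz as guaranteed by the lemma, with |xy| ≤ p and y is nonempty.
Because |xy| ≤ p and w begins with p copies of a, we have y = a^k with 1 ≤ k ≤ p.
Pump with i = 2: xy^2z = a^{p+k} b^p. For this to lie in L we would need p = p+k, which forces k = 0. But k ≥ 1, so xy^2z ∉ L.
Contradiction. Therefore L is not regular.

a^{p+k} b^p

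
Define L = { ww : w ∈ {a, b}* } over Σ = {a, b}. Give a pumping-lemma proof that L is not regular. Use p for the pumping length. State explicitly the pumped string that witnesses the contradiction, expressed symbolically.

Suppose for contradiction that L is regular, and let p be the pumping length.
Take w = a^p b^p a^p b^p = uu where u = a^pb^p; then w ∈ L and |w| = 4p ≥ p.
The pumping lemma gives a decomposition w = xyz where |xy| ≤ p and y is nonempty.
Because |xy| ≤ p and w begins with p copies of a, we have y = a^k with 1 ≤ k ≤ p.
Pump with i = 2: xy^2z = a^{p+k} b^p a^p b^p, of length 4p+k. Suppose this equals vv. The string starts with a and ends with b, so v does too; thus the boundary between the two copies of v is a b→a transition. There is exactly one such transition, at position 2p+k, so |v| = 2p+k and |vv| = 4p+2k ≠ 4p+k since k ≥ 1. So xy^2z ∉ L.
Contradiction. Therefore L is not regular.

a^{p+k} b^p a^p b^p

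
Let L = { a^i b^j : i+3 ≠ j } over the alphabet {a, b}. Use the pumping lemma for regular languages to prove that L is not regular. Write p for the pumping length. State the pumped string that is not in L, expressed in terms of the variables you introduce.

Assume L is regular; let p be its pumping constant.
Choose w = a^p b^{p+p!+3}. Since p ≠ (p+p!+3)-3 = p+p!, w ∈ L; and |w| ≥ p.
By the pumping lemma, w = xyz with |xy| ≤ p and |y| > 0.
The first p characters of w are a's, so xy (and hence y) consists only of a's. Write y = a^k, 1 ≤ k ≤ p.
Since 1 ≤ k ≤ p, k divides p!; set t = 1 + p!/k. Then xy^t z has p + (p!/k)·k = p + p! copies of a. Now the a-count is p+p! and (b-count)-3 = (p+p!+3)-3 = p+p!, so i+3 ≠ j fails. So xy^t z = a^{p+p!} b^{p+p!+3} ∉ L.
This contradicts the pumping lemma, so L is not regular.

a^{p+p!} b^{p+p!+3}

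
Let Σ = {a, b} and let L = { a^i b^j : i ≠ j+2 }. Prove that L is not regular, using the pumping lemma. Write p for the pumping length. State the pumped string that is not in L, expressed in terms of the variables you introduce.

Assume L is regular. Let p be the pumping length given by the pumping lemma.
Choose w = a^p b^{p+p!-2}. Since p ≠ (p+p!-2)+2 = p+p!, w ∈ L; and |w| ≥ p.
The pumping lemma gives a decomposition w = xyz where |xy| ≤ p and y is nonempty.
The first p characters of w are a's, so xy (and hence y) consists only of a's. Write y = a^k, 1 ≤ k ≤ p.
Since 1 ≤ k ≤ p, k divides p!; set t = 1 + p!/k. Then xy^t z has p + (p!/k)·k = p + p! copies of a. Now the a-count is p+p! and (b-count)+2 = (p+p!-2)+2 = p+p!, so i ≠ j+2 fails. So xy^t z = a^{p+p!} b^{p+p!-2} ∉ L.
Contradiction. Therefore L is not regular.

a^{p+p!} b^{p+p!-2}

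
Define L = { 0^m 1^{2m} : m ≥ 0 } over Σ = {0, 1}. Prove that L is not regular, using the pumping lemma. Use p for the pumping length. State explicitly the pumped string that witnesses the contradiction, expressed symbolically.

Toward a contradiction, assume L is regular with pumping length p.
Choose w = 0^p 1^{2p}, which is in L with |w| = 3p ≥ p.
Write w = xyz as guaranteed by the lemma, with |xy| ≤ p and |y| ≥ 1.
Since the first p symbols of w are all 0's and |xy| ≤ p, y lies entirely in the leading 0-block: y = 0^k for some k with 1 ≤ k ≤ p.
Pump with i = 2: xy^2z = 0^{p+k} 1^{2p}. For this to lie in L we would need 2p = 2(p+k), which forces k = 0. But k ≥ 1, so xy^2z ∉ L.
This contradicts the pumping lemma, so L is not regular.

0^{p+k} 1^{2p}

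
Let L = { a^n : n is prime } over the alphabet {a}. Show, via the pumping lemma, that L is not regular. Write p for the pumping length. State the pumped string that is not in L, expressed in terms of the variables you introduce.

Toward a contradiction, assume L is regular with pumping length p.
Let q be a prime with q ≥ p+2 (infinitely many primes exist), and take w = a^q ∈ L with |w| = q ≥ p.
Write w = xyz as guaranteed by the lemma, with |xy| ≤ p and |y| ≥ 1.
Then y = a^k for some k with 1 ≤ k ≤ p.
Since 1 ≤ k ≤ p, |xz| = q-k. Pump with i = q+1: |xy^{q+1}z| = (q-k)+(q+1)k = q+qk = q(1+k), which is composite (both factors ≥ 2). So xy^{q+1}z = a^{q(1+k)} ∉ L.
This contradicts the pumping lemma, so L is not regular.

a^{q(1+k)}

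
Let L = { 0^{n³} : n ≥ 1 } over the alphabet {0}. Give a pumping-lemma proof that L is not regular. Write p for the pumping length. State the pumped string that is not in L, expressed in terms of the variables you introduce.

0^{p³+k}

Suppose for contradiction that L is regular, and let p be the pumping length.
Take w = 0^{p³} ∈ L with |w| = p³ ≥ p.
By the pumping lemma, w = xyz with |xy| ≤ p and |y| > 0.
Then y = 0^k for some k with 1 ≤ k ≤ p.
Pump with i = 2: xy^2z = 0^{p³+k}. Since 1 ≤ k ≤ p, p³ < p³+k ≤ p³+p < p³+3p²+3p+1 = (p+1)³, so p³+k is not a perfect cube. So xy^2z ∉ L.
Contradiction. Therefore L is not regular.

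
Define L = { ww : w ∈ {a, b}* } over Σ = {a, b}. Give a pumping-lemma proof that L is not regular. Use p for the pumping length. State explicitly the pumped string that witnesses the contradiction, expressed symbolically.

Assume L is regular; let p be its pumping constant.
Take w = a^p b^p a^p b^p = uu where u = a^pb^p; then w ∈ L and |w| = 4p ≥ p.
By the pumping lemma, w = xyz with |xy| ≤ p and |y| ≥ 1.
The first p characters of w are a's, so xy (and hence y) consists only of a's. Write y = a^k, 1 ≤ k ≤ p.
Pump with i = 2: xy^2z = a^{p+k} b^p a^p b^p, of length 4p+k. Suppose this equals vv. The string starts with a and ends with b, so v does too; thus the boundary between the two copies of v is a b→a transition. There is exactly one such transition, at position 2p+k, so |v| = 2p+k and |vv| = 4p+2k ≠ 4p+k since k ≥ 1. So xy^2z ∉ L.
This is a contradiction; hence L is not regular.

a^{p+k} b^p a^p b^p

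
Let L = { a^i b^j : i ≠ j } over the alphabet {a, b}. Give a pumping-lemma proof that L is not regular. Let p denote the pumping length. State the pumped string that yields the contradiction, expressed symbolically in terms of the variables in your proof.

a^{p+p!} b^{p+p!}

Suppose for contradiction that L is regular, and let p be the pumping length.
Choose w = a^p b^{p+p!}. Since p ≠ p+p!, w ∈ L; and |w| ≥ p.
By the pumping lemma, w = xyz with |xy| ≤ p and |y| ≥ 1.
The first p characters of w are a's, so xy (and hence y) consists only of a's. Write y = a^k, 1 ≤ k ≤ p.
Since 1 ≤ k ≤ p, k divides p!; set t = 1 + p!/k. Then xy^t z has p + (p!/k)·k = p + p! copies of a. Now the a-count equals the b-count, so i ≠ j fails. So xy^t z = a^{p+p!} b^{p+p!} ∉ L.
This is a contradiction; hence L is not regular.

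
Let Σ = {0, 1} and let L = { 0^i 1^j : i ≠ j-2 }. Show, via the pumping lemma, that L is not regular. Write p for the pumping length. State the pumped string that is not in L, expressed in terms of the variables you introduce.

0^{p+p!} 1^{p+p!+2}

Assume L is regular. Let p be the pumping length given by the pumping lemma.
Choose w = 0^p 1^{p+p!+2}. Since p ≠ (p+p!+2)-2 = p+p!, w ∈ L; and |w| ≥ p.
Write w = xyz as guaranteed by the lemma, with |xy| ≤ p and |y| > 0.
The first p characters of w are 0's, so xy (and hence y) consists only of 0's. Write y = 0^k, 1 ≤ k ≤ p.
Since 1 ≤ k ≤ p, k divides p!; set t = 1 + p!/k. Then xy^t z has p + (p!/k)·k = p + p! copies of 0. Now the 0-count is p+p! and (1-count)-2 = (p+p!+2)-2 = p+p!, so i ≠ j-2 fails. So xy^t z = 0^{p+p!} 1^{p+p!+2} ∉ L.
Contradiction. Therefore L is not regular.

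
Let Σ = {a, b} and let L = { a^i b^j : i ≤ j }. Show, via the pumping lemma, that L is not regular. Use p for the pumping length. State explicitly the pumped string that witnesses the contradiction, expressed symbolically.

a^{p+k} b^p

Toward a contradiction, assume L is regular with pumping length p.
Choose w = a^p b^p ∈ L, with |w| = 2p ≥ p.
By the pumping lemma, w = xyz with |xy| ≤ p and |y| > 0.
Since the first p symbols of w are all a's and |xy| ≤ p, y lies entirely in the leading a-block: y = a^k for some k with 1 ≤ k ≤ p.
Consider xy^2z = a^{p+k} b^p. Since k ≥ 1, the a-count p+k exceeds the b-count p, so i ≤ j fails; thus xy^2z ∉ L.
Contradiction. Therefore L is not regular.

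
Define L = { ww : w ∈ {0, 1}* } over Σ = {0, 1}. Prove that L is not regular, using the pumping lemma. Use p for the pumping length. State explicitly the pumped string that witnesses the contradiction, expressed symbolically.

0^{p+k} 1^p 0^p 1^p

Assume L is regular; let p be its pumping constant.
Take w = 0^p 1^p 0^p 1^p = uu where u = 0^p1^p; then w ∈ L and |w| = 4p ≥ p.
The pumping lemma gives a decomposition w = xyz where |xy| ≤ p and y is nonempty.
The first p characters of w are 0's, so xy (and hence y) consists only of 0's. Write y = 0^k, 1 ≤ k ≤ p.
Pump with i = 2: xy^2z = 0^{p+k} 1^p 0^p 1^p, of length 4p+k. Suppose this equals vv. The string starts with 0 and ends with 1, so v does too; thus the boundary between the two copies of v is a 1→0 transition. There is exactly one such transition, at position 2p+k, so |v| = 2p+k and |vv| = 4p+2k ≠ 4p+k since k ≥ 1. So xy^2z ∉ L.
This is a contradiction; hence L is not regular.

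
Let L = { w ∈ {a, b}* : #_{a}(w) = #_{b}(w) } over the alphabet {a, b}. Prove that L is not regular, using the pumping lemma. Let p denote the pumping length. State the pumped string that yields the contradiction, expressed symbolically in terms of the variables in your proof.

a^{p+k} b^p

Suppose for contradiction that L is regular, and let p be the pumping length.
Choose w = a^p b^p ∈ L with |w| = 2p ≥ p.
By the pumping lemma, w = xyz with |xy| ≤ p and |y| ≥ 1.
Because |xy| ≤ p and w begins with p copies of a, we have y = a^k with 1 ≤ k ≤ p.
Pump with i = 2: xy^2z = a^{p+k} b^p has p+k occurrences of a but only p of b. Since k ≥ 1 the counts differ, so xy^2z ∉ L.
This contradicts the pumping lemma, so L is not regular.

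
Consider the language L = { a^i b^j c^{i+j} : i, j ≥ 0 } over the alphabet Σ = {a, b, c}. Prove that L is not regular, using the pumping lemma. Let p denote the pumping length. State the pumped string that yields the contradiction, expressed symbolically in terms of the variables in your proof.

a^{p+k} b^p c^{2p}

Assume L is regular. Let p be the pumping length given by the pumping lemma.
Take w = a^p b^p c^{2p} ∈ L (with i=j=p, i+j=2p), |w| = 4p ≥ p.
By the pumping lemma, w = xyz with |xy| ≤ p and |y| ≥ 1.
The first p characters of w are a's, so xy (and hence y) consists only of a's. Write y = a^k, 1 ≤ k ≤ p.
Consider xy^2z = a^{p+k} b^p c^{2p}. Now the a- and b-counts sum to 2p+k, but the c-count is 2p ≠ 2p+k. So xy^2z ∉ L.
Contradiction. Therefore L is not regular.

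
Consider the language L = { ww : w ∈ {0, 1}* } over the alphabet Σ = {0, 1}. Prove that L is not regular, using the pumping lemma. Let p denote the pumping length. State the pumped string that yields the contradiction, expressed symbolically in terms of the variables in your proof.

0^{p+k} 1^p 0^p 1^p

Toward a contradiction, assume L is regular with pumping length p.
Take w = 0^p 1^p 0^p 1^p = uu where u = 0^p1^p; then w ∈ L and |w| = 4p ≥ p.
Write w = xyz as guaranteed by the lemma, with |xy| ≤ p and y is nonempty.
Since the first p symbols of w are all 0's and |xy| ≤ p, y lies entirely in the leading 0-block: y = 0^k for some k with 1 ≤ k ≤ p.
Pump with i = 2: xy^2z = 0^{p+k} 1^p 0^p 1^p, of length 4p+k. Suppose this equals vv. The string starts with 0 and ends with 1, so v does too; thus the boundary between the two copies of v is a 1→0 transition. There is exactly one such transition, at position 2p+k, so |v| = 2p+k and |vv| = 4p+2k ≠ 4p+k since k ≥ 1. So xy^2z ∉ L.
Contradiction. Therefore L is not regular.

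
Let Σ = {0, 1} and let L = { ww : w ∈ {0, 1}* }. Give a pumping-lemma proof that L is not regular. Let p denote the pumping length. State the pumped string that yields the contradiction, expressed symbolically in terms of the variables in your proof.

Toward a contradiction, assume L is regular with pumping length p.
Take w = 0^p 1^p 0^p 1^p = uu where u = 0^p1^p; then w ∈ L and |w| = 4p ≥ p.
By the pumping lemma, w = xyz with |xy| ≤ p and y is nonempty.
Because |xy| ≤ p and w begins with p copies of 0, we have y = 0^k with 1 ≤ k ≤ p.
Pump with i = 2: xy^2z = 0^{p+k} 1^p 0^p 1^p, of length 4p+k. Suppose this equals vv. The string starts with 0 and ends with 1, so v does too; thus the boundary between the two copies of v is a 1→0 transition. There is exactly one such transition, at position 2p+k, so |v| = 2p+k and |vv| = 4p+2k ≠ 4p+k since k ≥ 1. So xy^2z ∉ L.
This is a contradiction; hence L is not regular.

0^{p+k} 1^p 0^p 1^p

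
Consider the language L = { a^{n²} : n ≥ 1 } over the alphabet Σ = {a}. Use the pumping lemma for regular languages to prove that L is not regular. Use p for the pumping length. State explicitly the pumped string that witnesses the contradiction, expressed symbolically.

a^{p²+k}

Toward a contradiction, assume L is regular with pumping length p.
Take w = a^{p²} ∈ L with |w| = p² ≥ p.
By the pumping lemma, w = xyz with |xy| ≤ p and y is nonempty.
Then y = a^k for some k with 1 ≤ k ≤ p.
Pump with i = 2: xy^2z = a^{p²+k}. Since 1 ≤ k ≤ p, p² < p²+k ≤ p²+p < (p+1)², so p²+k lies strictly between consecutive squares and is not a perfect square. So xy^2z ∉ L.
This is a contradiction; hence L is not regular.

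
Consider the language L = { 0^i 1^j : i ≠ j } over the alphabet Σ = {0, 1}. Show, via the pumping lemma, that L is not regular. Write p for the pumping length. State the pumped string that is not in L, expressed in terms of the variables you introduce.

Toward a contradiction, assume L is regular with pumping length p.
Choose w = 0^p 1^{p+p!}. Since p ≠ p+p!, w ∈ L; and |w| ≥ p.
By the pumping lemma, w = xyz with |xy| ≤ p and y is nonempty.
Since the first p symbols of w are all 0's and |xy| ≤ p, y lies entirely in the leading 0-block: y = 0^k for some k with 1 ≤ k ≤ p.
Since 1 ≤ k ≤ p, k divides p!; set t = 1 + p!/k. Then xy^t z has p + (p!/k)·k = p + p! copies of 0. Now the 0-count equals the 1-count, so i ≠ j fails. So xy^t z = 0^{p+p!} 1^{p+p!} ∉ L.
This contradicts the pumping lemma, so L is not regular.

0^{p+p!} 1^{p+p!}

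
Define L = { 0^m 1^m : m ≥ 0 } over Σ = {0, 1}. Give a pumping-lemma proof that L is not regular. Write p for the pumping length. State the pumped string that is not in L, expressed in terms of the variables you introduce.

0^{p+k} 1^p

Assume L is regular; let p be its pumping constant.
Let w = 0^p 1^p ∈ L; note |w| = 2p ≥ p.
Write w = xyz as guaranteed by the lemma, with |xy| ≤ p and |y| > 0.
Because |xy| ≤ p and w begins with p copies of 0, we have y = 0^k with 1 ≤ k ≤ p.
Pump with i = 2: xy^2z = 0^{p+k} 1^p. For this to lie in L we would need p = p+k, which forces k = 0. But k ≥ 1, so xy^2z ∉ L.
This is a contradiction; hence L is not regular.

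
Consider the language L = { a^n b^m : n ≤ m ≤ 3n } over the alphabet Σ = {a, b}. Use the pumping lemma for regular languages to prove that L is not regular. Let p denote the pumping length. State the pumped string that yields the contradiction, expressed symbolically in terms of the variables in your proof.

a^{p+k} b^p

Suppose for contradiction that L is regular, and let p be the pumping length.
Take w = a^p b^p ∈ L (since p ≤ p ≤ 3p), with |w| = 2p ≥ p.
The pumping lemma gives a decomposition w = xyz where |xy| ≤ p and |y| ≥ 1.
Since the first p symbols of w are all a's and |xy| ≤ p, y lies entirely in the leading a-block: y = a^k for some k with 1 ≤ k ≤ p.
Pump with i = 2: xy^2z = a^{p+k} b^p. Now n = p+k > p = m, so the condition n ≤ m fails. Thus xy^2z ∉ L.
This contradicts the pumping lemma, so L is not regular.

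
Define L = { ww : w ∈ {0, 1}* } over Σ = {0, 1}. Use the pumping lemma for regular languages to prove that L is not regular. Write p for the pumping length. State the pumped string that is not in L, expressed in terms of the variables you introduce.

0^{p+k} 1^p 0^p 1^p

Suppose for contradiction that L is regular, and let p be the pumping length.
Take w = 0^p 1^p 0^p 1^p = uu where u = 0^p1^p; then w ∈ L and |w| = 4p ≥ p.
Write w = xyz as guaranteed by the lemma, with |xy| ≤ p and |y| ≥ 1.
Since the first p symbols of w are all 0's and |xy| ≤ p, y lies entirely in the leading 0-block: y = 0^k for some k with 1 ≤ k ≤ p.
Pump with i = 2: xy^2z = 0^{p+k} 1^p 0^p 1^p, of length 4p+k. Suppose this equals vv. The string starts with 0 and ends with 1, so v does too; thus the boundary between the two copies of v is a 1→0 transition. There is exactly one such transition, at position 2p+k, so |v| = 2p+k and |vv| = 4p+2k ≠ 4p+k since k ≥ 1. So xy^2z ∉ L.
Contradiction. Therefore L is not regular.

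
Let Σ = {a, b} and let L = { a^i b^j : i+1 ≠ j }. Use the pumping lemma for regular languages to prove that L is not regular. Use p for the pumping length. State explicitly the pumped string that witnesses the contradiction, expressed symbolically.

a^{p+p!} b^{p+p!+1}

Assume L is regular. Let p be the pumping length given by the pumping lemma.
Choose w = a^p b^{p+p!+1}. Since p ≠ (p+p!+1)-1 = p+p!, w ∈ L; and |w| ≥ p.
By the pumping lemma, w = xyz with |xy| ≤ p and |y| ≥ 1.
Since the first p symbols of w are all a's and |xy| ≤ p, y lies entirely in the leading a-block: y = a^k for some k with 1 ≤ k ≤ p.
Since 1 ≤ k ≤ p, k divides p!; set t = 1 + p!/k. Then xy^t z has p + (p!/k)·k = p + p! copies of a. Now the a-count is p+p! and (b-count)-1 = (p+p!+1)-1 = p+p!, so i+1 ≠ j fails. So xy^t z = a^{p+p!} b^{p+p!+1} ∉ L.
This contradicts the pumping lemma, so L is not regular.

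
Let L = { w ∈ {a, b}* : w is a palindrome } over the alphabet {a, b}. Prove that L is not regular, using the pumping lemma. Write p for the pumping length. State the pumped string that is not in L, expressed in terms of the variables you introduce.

Assume L is regular; let p be its pumping constant.
Take w = a^p b a^p, a palindrome of length 2p+1 ≥ p.
By the pumping lemma, w = xyz with |xy| ≤ p and y is nonempty.
Since the first p symbols of w are all a's and |xy| ≤ p, y lies entirely in the leading a-block: y = a^k for some k with 1 ≤ k ≤ p.
Pump with i = 2: xy^2z = a^{p+k} b a^p. Its reverse is a^p b a^{p+k}, which differs from xy^2z since k ≥ 1. So xy^2z is not a palindrome and xy^2z ∉ L.
This contradicts the pumping lemma, so L is not regular.

a^{p+k} b a^p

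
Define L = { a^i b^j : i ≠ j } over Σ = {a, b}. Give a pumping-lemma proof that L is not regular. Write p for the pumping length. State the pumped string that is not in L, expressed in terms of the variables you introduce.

Suppose for contradiction that L is regular, and let p be the pumping length.
Choose w = a^p b^{p+p!}. Since p ≠ p+p!, w ∈ L; and |w| ≥ p.
By the pumping lemma, w = xyz with |xy| ≤ p and |y| > 0.
Because |xy| ≤ p and w begins with p copies of a, we have y = a^k with 1 ≤ k ≤ p.
Since 1 ≤ k ≤ p, k divides p!; set t = 1 + p!/k. Then xy^t z has p + (p!/k)·k = p + p! copies of a. Now the a-count equals the b-count, so i ≠ j fails. So xy^t z = a^{p+p!} b^{p+p!} ∉ L.
This is a contradiction; hence L is not regular.

a^{p+p!} b^{p+p!}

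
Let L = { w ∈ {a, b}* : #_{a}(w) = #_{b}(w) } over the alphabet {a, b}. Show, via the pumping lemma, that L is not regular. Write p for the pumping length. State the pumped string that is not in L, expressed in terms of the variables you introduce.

Assume L is regular. Let p be the pumping length given by the pumping lemma.
Choose w = a^p b^p ∈ L with |w| = 2p ≥ p.
By the pumping lemma, w = xyz with |xy| ≤ p and y is nonempty.
The first p characters of w are a's, so xy (and hence y) consists only of a's. Write y = a^k, 1 ≤ k ≤ p.
Pump with i = 2: xy^2z = a^{p+k} b^p has p+k occurrences of a but only p of b. Since k ≥ 1 the counts differ, so xy^2z ∉ L.
Contradiction. Therefore L is not regular.

a^{p+k} b^p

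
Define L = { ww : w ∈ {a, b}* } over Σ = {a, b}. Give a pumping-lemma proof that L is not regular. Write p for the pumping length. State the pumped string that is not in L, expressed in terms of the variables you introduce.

Suppose for contradiction that L is regular, and let p be the pumping length.
Take w = a^p b^p a^p b^p = uu where u = a^pb^p; then w ∈ L and |w| = 4p ≥ p.
Write w = xyz as guaranteed by the lemma, with |xy| ≤ p and |y| ≥ 1.
Since the first p symbols of w are all a's and |xy| ≤ p, y lies entirely in the leading a-block: y = a^k for some k with 1 ≤ k ≤ p.
Pump with i = 2: xy^2z = a^{p+k} b^p a^p b^p, of length 4p+k. Suppose this equals vv. The string starts with a and ends with b, so v does too; thus the boundary between the two copies of v is a b→a transition. There is exactly one such transition, at position 2p+k, so |v| = 2p+k and |vv| = 4p+2k ≠ 4p+k since k ≥ 1. So xy^2z ∉ L.
Contradiction. Therefore L is not regular.

a^{p+k} b^p a^p b^p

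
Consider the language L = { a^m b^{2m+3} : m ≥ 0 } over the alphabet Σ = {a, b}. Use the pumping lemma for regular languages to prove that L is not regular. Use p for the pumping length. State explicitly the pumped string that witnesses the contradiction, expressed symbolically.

a^{p+k} b^{2p+3}

Assume L is regular; let p be its pumping constant.
Choose w = a^p b^{2p+3}, which is in L with |w| = 3p+3 ≥ p.
By the pumping lemma, w = xyz with |xy| ≤ p and |y| ≥ 1.
The first p characters of w are a's, so xy (and hence y) consists only of a's. Write y = a^k, 1 ≤ k ≤ p.
Pump with i = 2: xy^2z = a^{p+k} b^{2p+3}. For this to lie in L we would need 2p+3 = 2(p+k)+3, which forces k = 0. But k ≥ 1, so xy^2z ∉ L.
This contradicts the pumping lemma, so L is not regular.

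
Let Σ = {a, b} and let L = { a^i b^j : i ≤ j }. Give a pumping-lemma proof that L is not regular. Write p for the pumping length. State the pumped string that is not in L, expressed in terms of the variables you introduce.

a^{p+k} b^p

Toward a contradiction, assume L is regular with pumping length p.
Choose w = a^p b^p ∈ L, with |w| = 2p ≥ p.
The pumping lemma gives a decomposition w = xyz where |xy| ≤ p and |y| ≥ 1.
The first p characters of w are a's, so xy (and hence y) consists only of a's. Write y = a^k, 1 ≤ k ≤ p.
Consider xy^2z = a^{p+k} b^p. Since k ≥ 1, the a-count p+k exceeds the b-count p, so i ≤ j fails; thus xy^2z ∉ L.
This contradicts the pumping lemma, so L is not regular.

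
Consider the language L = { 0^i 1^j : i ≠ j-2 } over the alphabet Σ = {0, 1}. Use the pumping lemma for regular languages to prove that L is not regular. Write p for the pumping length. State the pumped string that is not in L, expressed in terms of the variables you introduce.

Assume L is regular; let p be its pumping constant.
Choose w = 0^p 1^{p+p!+2}. Since p ≠ (p+p!+2)-2 = p+p!, w ∈ L; and |w| ≥ p.
By the pumping lemma, w = xyz with |xy| ≤ p and y is nonempty.
Since the first p symbols of w are all 0's and |xy| ≤ p, y lies entirely in the leading 0-block: y = 0^k for some k with 1 ≤ k ≤ p.
Since 1 ≤ k ≤ p, k divides p!; set t = 1 + p!/k. Then xy^t z has p + (p!/k)·k = p + p! copies of 0. Now the 0-count is p+p! and (1-count)-2 = (p+p!+2)-2 = p+p!, so i ≠ j-2 fails. So xy^t z = 0^{p+p!} 1^{p+p!+2} ∉ L.
This is a contradiction; hence L is not regular.

0^{p+p!} 1^{p+p!+2}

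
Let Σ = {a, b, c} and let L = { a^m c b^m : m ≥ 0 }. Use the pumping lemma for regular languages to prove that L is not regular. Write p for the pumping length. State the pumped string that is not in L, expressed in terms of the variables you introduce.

a^{p+k} c b^p

Assume L is regular; let p be its pumping constant.
Take w = a^p c b^p ∈ L with |w| = 2p+1 ≥ p.
The pumping lemma gives a decomposition w = xyz where |xy| ≤ p and y is nonempty.
Since the first p symbols of w are all a's and |xy| ≤ p, y lies entirely in the leading a-block: y = a^k for some k with 1 ≤ k ≤ p.
Pump with i = 2: xy^2z = a^{p+k} c b^p, which would require p+k = p. But k ≥ 1, so xy^2z ∉ L.
This contradicts the pumping lemma, so L is not regular.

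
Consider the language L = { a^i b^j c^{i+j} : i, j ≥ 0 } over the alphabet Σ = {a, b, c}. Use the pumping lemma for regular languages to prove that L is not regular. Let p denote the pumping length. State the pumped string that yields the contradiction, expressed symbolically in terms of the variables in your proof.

a^{p+k} b^p c^{2p}

Assume L is regular; let p be its pumping constant.
Take w = a^p b^p c^{2p} ∈ L (with i=j=p, i+j=2p), |w| = 4p ≥ p.
By the pumping lemma, w = xyz with |xy| ≤ p and y is nonempty.
The first p characters of w are a's, so xy (and hence y) consists only of a's. Write y = a^k, 1 ≤ k ≤ p.
Consider xy^2z = a^{p+k} b^p c^{2p}. Now the a- and b-counts sum to 2p+k, but the c-count is 2p ≠ 2p+k. So xy^2z ∉ L.
This is a contradiction; hence L is not regular.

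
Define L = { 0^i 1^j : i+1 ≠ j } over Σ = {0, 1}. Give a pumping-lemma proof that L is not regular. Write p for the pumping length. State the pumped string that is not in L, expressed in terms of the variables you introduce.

0^{p+p!} 1^{p+p!+1}

Toward a contradiction, assume L is regular with pumping length p.
Choose w = 0^p 1^{p+p!+1}. Since p ≠ (p+p!+1)-1 = p+p!, w ∈ L; and |w| ≥ p.
The pumping lemma gives a decomposition w = xyz where |xy| ≤ p and |y| > 0.
The first p characters of w are 0's, so xy (and hence y) consists only of 0's. Write y = 0^k, 1 ≤ k ≤ p.
Since 1 ≤ k ≤ p, k divides p!; set t = 1 + p!/k. Then xy^t z has p + (p!/k)·k = p + p! copies of 0. Now the 0-count is p+p! and (1-count)-1 = (p+p!+1)-1 = p+p!, so i+1 ≠ j fails. So xy^t z = 0^{p+p!} 1^{p+p!+1} ∉ L.
This is a contradiction; hence L is not regular.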